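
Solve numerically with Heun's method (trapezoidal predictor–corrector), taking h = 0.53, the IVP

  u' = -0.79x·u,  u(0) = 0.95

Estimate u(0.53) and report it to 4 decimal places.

Heun: k1 = f(x_n, u_n); k2 = f(x_n + h, u_n + h·k1); u_{n+1} = u_n + (h/2)·(k1 + k2).
x=0.000000, u=0.950000:
  k1 = f(0.000000, 0.950000) = 0.000000
  k2 = f(0.530000, 0.950000) = -0.397765
  u ← 0.950000 + (0.53/2)·(0.000000 + (-0.397765)) = 0.844592
u(0.53) ≈ 0.8446

0.8446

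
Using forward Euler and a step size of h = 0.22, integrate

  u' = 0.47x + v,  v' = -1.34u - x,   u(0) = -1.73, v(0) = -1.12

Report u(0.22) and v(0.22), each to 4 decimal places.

Euler on (u,v): u_{n+1} = u_n + h·u', v_{n+1} = v_n + h·v'.
0.000000: (-1.730000, -1.120000); f=(-1.120000, 2.318200) → (-1.976400, -0.609996)
(u(0.22), v(0.22)) ≈ (-1.9764, -0.6100)

-1.9764, -0.6100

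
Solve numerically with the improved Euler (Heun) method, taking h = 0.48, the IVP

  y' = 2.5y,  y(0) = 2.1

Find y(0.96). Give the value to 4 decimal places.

17.9054

Heun: k1 = f(s_n, y_n); k2 = f(s_n + h, y_n + h·k1); y_{n+1} = y_n + (h/2)·(k1 + k2).
s=0.000000, y=2.100000:
  k1 = f(0.000000, 2.100000) = 5.250000
  k2 = f(0.480000, 4.620000) = 11.550000
  y ← 2.100000 + (0.48/2)·(5.250000 + 11.550000) = 6.132000
s=0.480000, y=6.132000:
  k1 = f(0.480000, 6.132000) = 15.330000
  k2 = f(0.960000, 13.490400) = 33.726000
  y ← 6.132000 + (0.48/2)·(15.330000 + 33.726000) = 17.905440
y(0.96) ≈ 17.9054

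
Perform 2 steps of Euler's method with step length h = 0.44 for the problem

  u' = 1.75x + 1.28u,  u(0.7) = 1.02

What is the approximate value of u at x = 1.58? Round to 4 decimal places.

4.2128

Euler: u_{n+1} = u_n + h·f(x_n, u_n).
x=0.700000, u=1.020000: f=2.530600 → u ← 1.020000 + 0.44·2.530600 = 2.133464
x=1.140000, u=2.133464: f=4.725834 → u ← 2.133464 + 0.44·4.725834 = 4.212831
u(1.58) ≈ 4.2128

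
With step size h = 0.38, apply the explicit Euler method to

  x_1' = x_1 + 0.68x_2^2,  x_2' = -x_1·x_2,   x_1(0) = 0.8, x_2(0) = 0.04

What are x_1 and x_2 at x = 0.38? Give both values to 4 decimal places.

1.1044, 0.0278

Euler on (x_1,x_2): x_1_{n+1} = x_1_n + h·x_1', x_2_{n+1} = x_2_n + h·x_2'.
0.000000: (0.800000, 0.040000); f=(0.801088, -0.032000) → (1.104413, 0.027840)
(x_1(0.38), x_2(0.38)) ≈ (1.1044, 0.0278)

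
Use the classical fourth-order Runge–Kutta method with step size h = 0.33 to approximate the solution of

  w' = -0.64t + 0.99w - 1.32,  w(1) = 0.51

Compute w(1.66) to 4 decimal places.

RK4: k1 = f(t_n, w_n); k2 = f(t_n + h/2, w_n + (h/2)·k1); k3 = f(t_n + h/2, w_n + (h/2)·k2); k4 = f(t_n + h, w_n + h·k3); w_{n+1} = w_n + (h/6)·(k1 + 2k2 + 2k3 + k4).
t=1.000000, w=0.510000:
  k1 = f(1.000000, 0.510000) = -1.455100
  k2 = f(1.165000, 0.269908) = -1.798391
  k3 = f(1.165000, 0.213266) = -1.854467
  k4 = f(1.330000, -0.101974) = -2.272154
  w ← 0.510000 + (0.33/6)·(k1 + 2k2 + 2k3 + k4) = -0.096813
t=1.330000, w=-0.096813:
  k1 = f(1.330000, -0.096813) = -2.267045
  k2 = f(1.495000, -0.470876) = -2.742967
  k3 = f(1.495000, -0.549403) = -2.820709
  k4 = f(1.660000, -1.027647) = -3.399771
  w ← -0.096813 + (0.33/6)·(k1 + 2k2 + 2k3 + k4) = -1.020493
w(1.66) ≈ -1.0205

-1.0205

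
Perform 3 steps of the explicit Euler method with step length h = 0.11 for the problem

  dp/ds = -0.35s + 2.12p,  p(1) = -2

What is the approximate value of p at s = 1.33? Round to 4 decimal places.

-3.9091

Euler: p_{n+1} = p_n + h·f(s_n, p_n).
s=1.000000, p=-2.000000: f=-4.590000 → p ← -2.000000 + 0.11·(-4.590000) = -2.504900
s=1.110000, p=-2.504900: f=-5.698888 → p ← -2.504900 + 0.11·(-5.698888) = -3.131778
s=1.220000, p=-3.131778: f=-7.066369 → p ← -3.131778 + 0.11·(-7.066369) = -3.909078
p(1.33) ≈ -3.9091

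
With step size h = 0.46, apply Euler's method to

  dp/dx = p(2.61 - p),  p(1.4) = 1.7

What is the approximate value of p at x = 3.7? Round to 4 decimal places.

Euler: p_{n+1} = p_n + h·f(x_n, p_n).
x=1.400000, p=1.700000: f=1.547000 → p ← 1.700000 + 0.46·1.547000 = 2.411620
x=1.860000, p=2.411620: f=0.478417 → p ← 2.411620 + 0.46·0.478417 = 2.631692
x=2.320000, p=2.631692: f=-0.057086 → p ← 2.631692 + 0.46·(-0.057086) = 2.605432
x=2.780000, p=2.605432: f=0.011901 → p ← 2.605432 + 0.46·0.011901 = 2.610907
x=3.240000, p=2.610907: f=-0.002367 → p ← 2.610907 + 0.46·(-0.002367) = 2.609818
p(3.7) ≈ 2.6098

2.6098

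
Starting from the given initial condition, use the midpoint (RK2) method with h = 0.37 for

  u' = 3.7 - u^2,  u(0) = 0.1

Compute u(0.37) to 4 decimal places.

Midpoint: k1 = f(s_n, u_n); k2 = f(s_n + h/2, u_n + (h/2)·k1); u_{n+1} = u_n + h·k2.
s=0.000000, u=0.100000:
  k1 = f(0.000000, 0.100000) = 3.690000
  k2 = f(0.185000, 0.782650) = 3.087459
  u ← 0.100000 + 0.37·3.087459 = 1.242360
u(0.37) ≈ 1.2424

1.2424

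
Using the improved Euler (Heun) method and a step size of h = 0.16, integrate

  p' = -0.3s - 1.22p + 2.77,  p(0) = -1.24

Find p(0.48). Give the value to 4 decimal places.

0.2783

Heun: k1 = f(s_n, p_n); k2 = f(s_n + h, p_n + h·k1); p_{n+1} = p_n + (h/2)·(k1 + k2).
s=0.000000, p=-1.240000:
  k1 = f(0.000000, -1.240000) = 4.282800
  k2 = f(0.160000, -0.554752) = 3.398797
  p ← -1.240000 + (0.16/2)·(4.282800 + 3.398797) = -0.625472
s=0.160000, p=-0.625472:
  k1 = f(0.160000, -0.625472) = 3.485076
  k2 = f(0.320000, -0.067860) = 2.756789
  p ← -0.625472 + (0.16/2)·(3.485076 + 2.756789) = -0.126123
s=0.320000, p=-0.126123:
  k1 = f(0.320000, -0.126123) = 2.827870
  k2 = f(0.480000, 0.326336) = 2.227870
  p ← -0.126123 + (0.16/2)·(2.827870 + 2.227870) = 0.278336
p(0.48) ≈ 0.2783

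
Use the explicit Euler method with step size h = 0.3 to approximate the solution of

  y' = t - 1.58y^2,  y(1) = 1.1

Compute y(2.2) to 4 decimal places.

1.0957

Euler: y_{n+1} = y_n + h·f(t_n, y_n).
t=1.000000, y=1.100000: f=-0.911800 → y ← 1.100000 + 0.3·(-0.911800) = 0.826460
t=1.300000, y=0.826460: f=0.220803 → y ← 0.826460 + 0.3·0.220803 = 0.892701
t=1.600000, y=0.892701: f=0.340875 → y ← 0.892701 + 0.3·0.340875 = 0.994963
t=1.900000, y=0.994963: f=0.335876 → y ← 0.994963 + 0.3·0.335876 = 1.095726
y(2.2) ≈ 1.0957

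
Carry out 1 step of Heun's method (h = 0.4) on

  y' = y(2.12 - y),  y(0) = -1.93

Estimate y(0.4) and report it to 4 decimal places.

-10.7511

Heun: k1 = f(s_n, y_n); k2 = f(s_n + h, y_n + h·k1); y_{n+1} = y_n + (h/2)·(k1 + k2).
s=0.000000, y=-1.930000:
  k1 = f(0.000000, -1.930000) = -7.816500
  k2 = f(0.400000, -5.056600) = -36.289196
  y ← -1.930000 + (0.4/2)·(-7.816500 + (-36.289196)) = -10.751139
y(0.4) ≈ -10.7511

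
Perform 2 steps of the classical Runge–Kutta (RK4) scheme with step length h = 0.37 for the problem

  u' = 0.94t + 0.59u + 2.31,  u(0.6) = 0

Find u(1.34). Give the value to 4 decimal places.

2.9659

RK4: k1 = f(t_n, u_n); k2 = f(t_n + h/2, u_n + (h/2)·k1); k3 = f(t_n + h/2, u_n + (h/2)·k2); k4 = f(t_n + h, u_n + h·k3); u_{n+1} = u_n + (h/6)·(k1 + 2k2 + 2k3 + k4).
t=0.600000, u=0.000000:
  k1 = f(0.600000, 0.000000) = 2.874000
  k2 = f(0.785000, 0.531690) = 3.361597
  k3 = f(0.785000, 0.621895) = 3.414818
  k4 = f(0.970000, 1.263483) = 3.967255
  u ← 0.000000 + (0.37/6)·(k1 + 2k2 + 2k3 + k4) = 1.257635
t=0.970000, u=1.257635:
  k1 = f(0.970000, 1.257635) = 3.963805
  k2 = f(1.155000, 1.990939) = 4.570354
  k3 = f(1.155000, 2.103151) = 4.636559
  k4 = f(1.340000, 2.973162) = 5.323766
  u ← 1.257635 + (0.37/6)·(k1 + 2k2 + 2k3 + k4) = 2.965888
u(1.34) ≈ 2.9659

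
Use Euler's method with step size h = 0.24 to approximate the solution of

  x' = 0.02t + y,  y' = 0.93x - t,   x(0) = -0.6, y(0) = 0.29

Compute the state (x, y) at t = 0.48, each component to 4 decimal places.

Euler on (x,y): x_{n+1} = x_n + h·x', y_{n+1} = y_n + h·y'.
0.000000: (-0.600000, 0.290000); f=(0.290000, -0.558000) → (-0.530400, 0.156080)
0.240000: (-0.530400, 0.156080); f=(0.160880, -0.733272) → (-0.491789, -0.019905)
(x(0.48), y(0.48)) ≈ (-0.4918, -0.0199)

-0.4918, -0.0199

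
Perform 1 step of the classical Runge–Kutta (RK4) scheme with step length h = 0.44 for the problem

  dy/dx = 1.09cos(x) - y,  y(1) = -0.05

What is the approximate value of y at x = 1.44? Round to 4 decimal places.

0.0940

RK4: k1 = f(x_n, y_n); k2 = f(x_n + h/2, y_n + (h/2)·k1); k3 = f(x_n + h/2, y_n + (h/2)·k2); k4 = f(x_n + h, y_n + h·k3); y_{n+1} = y_n + (h/6)·(k1 + 2k2 + 2k3 + k4).
x=1.000000, y=-0.050000:
  k1 = f(1.000000, -0.050000) = 0.638930
  k2 = f(1.220000, 0.090564) = 0.284009
  k3 = f(1.220000, 0.012482) = 0.362092
  k4 = f(1.440000, 0.109320) = 0.032841
  y ← -0.050000 + (0.44/6)·(k1 + 2k2 + 2k3 + k4) = 0.094025
y(1.44) ≈ 0.0940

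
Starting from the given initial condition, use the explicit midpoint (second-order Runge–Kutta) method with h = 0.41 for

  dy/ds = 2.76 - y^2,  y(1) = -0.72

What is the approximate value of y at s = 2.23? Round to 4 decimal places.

Midpoint: k1 = f(s_n, y_n); k2 = f(s_n + h/2, y_n + (h/2)·k1); y_{n+1} = y_n + h·k2.
s=1.000000, y=-0.720000:
  k1 = f(1.000000, -0.720000) = 2.241600
  k2 = f(1.205000, -0.260472) = 2.692154
  y ← -0.720000 + 0.41·2.692154 = 0.383783
s=1.410000, y=0.383783:
  k1 = f(1.410000, 0.383783) = 2.612710
  k2 = f(1.615000, 0.919389) = 1.914724
  y ← 0.383783 + 0.41·1.914724 = 1.168820
s=1.820000, y=1.168820:
  k1 = f(1.820000, 1.168820) = 1.393859
  k2 = f(2.025000, 1.454561) = 0.644251
  y ← 1.168820 + 0.41·0.644251 = 1.432963
y(2.23) ≈ 1.4330

1.4330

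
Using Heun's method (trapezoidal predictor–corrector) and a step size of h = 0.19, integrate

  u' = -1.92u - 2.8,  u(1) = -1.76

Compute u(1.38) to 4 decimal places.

Heun: k1 = f(x_n, u_n); k2 = f(x_n + h, u_n + h·k1); u_{n+1} = u_n + (h/2)·(k1 + k2).
x=1.000000, u=-1.760000:
  k1 = f(1.000000, -1.760000) = 0.579200
  k2 = f(1.190000, -1.649952) = 0.367908
  u ← -1.760000 + (0.19/2)·(0.579200 + 0.367908) = -1.670025
x=1.190000, u=-1.670025:
  k1 = f(1.190000, -1.670025) = 0.406448
  k2 = f(1.380000, -1.592800) = 0.258175
  u ← -1.670025 + (0.19/2)·(0.406448 + 0.258175) = -1.606886
u(1.38) ≈ -1.6069

-1.6069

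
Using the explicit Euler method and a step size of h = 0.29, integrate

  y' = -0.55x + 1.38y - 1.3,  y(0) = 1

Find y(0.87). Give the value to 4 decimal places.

0.9439

Euler: y_{n+1} = y_n + h·f(x_n, y_n).
x=0.000000, y=1.000000: f=0.080000 → y ← 1.000000 + 0.29·0.080000 = 1.023200
x=0.290000, y=1.023200: f=-0.047484 → y ← 1.023200 + 0.29·(-0.047484) = 1.009430
x=0.580000, y=1.009430: f=-0.225987 → y ← 1.009430 + 0.29·(-0.225987) = 0.943893
y(0.87) ≈ 0.9439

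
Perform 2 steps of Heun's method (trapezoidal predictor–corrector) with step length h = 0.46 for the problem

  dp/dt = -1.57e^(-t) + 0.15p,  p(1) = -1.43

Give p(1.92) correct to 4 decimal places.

Heun: k1 = f(t_n, p_n); k2 = f(t_n + h, p_n + h·k1); p_{n+1} = p_n + (h/2)·(k1 + k2).
t=1.000000, p=-1.430000:
  k1 = f(1.000000, -1.430000) = -0.792071
  k2 = f(1.460000, -1.794353) = -0.633764
  p ← -1.430000 + (0.46/2)·(-0.792071 + (-0.633764)) = -1.757942
t=1.460000, p=-1.757942:
  k1 = f(1.460000, -1.757942) = -0.628302
  k2 = f(1.920000, -2.046961) = -0.537217
  p ← -1.757942 + (0.46/2)·(-0.628302 + (-0.537217)) = -2.026011
p(1.92) ≈ -2.0260

-2.0260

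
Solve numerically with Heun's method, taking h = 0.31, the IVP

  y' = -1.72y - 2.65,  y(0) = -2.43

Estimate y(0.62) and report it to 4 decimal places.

Heun: k1 = f(x_n, y_n); k2 = f(x_n + h, y_n + h·k1); y_{n+1} = y_n + (h/2)·(k1 + k2).
x=0.000000, y=-2.430000:
  k1 = f(0.000000, -2.430000) = 1.529600
  k2 = f(0.310000, -1.955824) = 0.714017
  y ← -2.430000 + (0.31/2)·(1.529600 + 0.714017) = -2.082239
x=0.310000, y=-2.082239:
  k1 = f(0.310000, -2.082239) = 0.931452
  k2 = f(0.620000, -1.793489) = 0.434802
  y ← -2.082239 + (0.31/2)·(0.931452 + 0.434802) = -1.870470
y(0.62) ≈ -1.8705

-1.8705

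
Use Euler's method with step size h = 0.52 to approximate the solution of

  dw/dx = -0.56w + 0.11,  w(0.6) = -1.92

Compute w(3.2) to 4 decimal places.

-0.1822

Euler: w_{n+1} = w_n + h·f(x_n, w_n).
x=0.600000, w=-1.920000: f=1.185200 → w ← -1.920000 + 0.52·1.185200 = -1.303696
x=1.120000, w=-1.303696: f=0.840070 → w ← -1.303696 + 0.52·0.840070 = -0.866860
x=1.640000, w=-0.866860: f=0.595441 → w ← -0.866860 + 0.52·0.595441 = -0.557230
x=2.160000, w=-0.557230: f=0.422049 → w ← -0.557230 + 0.52·0.422049 = -0.337765
x=2.680000, w=-0.337765: f=0.299148 → w ← -0.337765 + 0.52·0.299148 = -0.182208
w(3.2) ≈ -0.1822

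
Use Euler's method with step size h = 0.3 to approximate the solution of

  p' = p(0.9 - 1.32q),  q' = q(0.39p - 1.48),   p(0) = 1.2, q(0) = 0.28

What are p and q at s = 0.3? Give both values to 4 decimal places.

1.3909, 0.1950

Euler on (p,q): p_{n+1} = p_n + h·p', q_{n+1} = q_n + h·q'.
0.000000: (1.200000, 0.280000); f=(0.636480, -0.283360) → (1.390944, 0.194992)
(p(0.3), q(0.3)) ≈ (1.3909, 0.1950)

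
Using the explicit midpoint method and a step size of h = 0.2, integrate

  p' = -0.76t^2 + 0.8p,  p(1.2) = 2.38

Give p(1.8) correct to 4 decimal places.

2.5624

Midpoint: k1 = f(t_n, p_n); k2 = f(t_n + h/2, p_n + (h/2)·k1); p_{n+1} = p_n + h·k2.
t=1.200000, p=2.380000:
  k1 = f(1.200000, 2.380000) = 0.809600
  k2 = f(1.300000, 2.460960) = 0.684368
  p ← 2.380000 + 0.2·0.684368 = 2.516874
t=1.400000, p=2.516874:
  k1 = f(1.400000, 2.516874) = 0.523899
  k2 = f(1.500000, 2.569263) = 0.345411
  p ← 2.516874 + 0.2·0.345411 = 2.585956
t=1.600000, p=2.585956:
  k1 = f(1.600000, 2.585956) = 0.123165
  k2 = f(1.700000, 2.598272) = -0.117782
  p ← 2.585956 + 0.2·(-0.117782) = 2.562399
p(1.8) ≈ 2.5624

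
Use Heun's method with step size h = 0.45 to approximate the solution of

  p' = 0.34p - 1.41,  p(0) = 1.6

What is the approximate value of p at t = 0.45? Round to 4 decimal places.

1.1805

Heun: k1 = f(t_n, p_n); k2 = f(t_n + h, p_n + h·k1); p_{n+1} = p_n + (h/2)·(k1 + k2).
t=0.000000, p=1.600000:
  k1 = f(0.000000, 1.600000) = -0.866000
  k2 = f(0.450000, 1.210300) = -0.998498
  p ← 1.600000 + (0.45/2)·(-0.866000 + (-0.998498)) = 1.180488
p(0.45) ≈ 1.1805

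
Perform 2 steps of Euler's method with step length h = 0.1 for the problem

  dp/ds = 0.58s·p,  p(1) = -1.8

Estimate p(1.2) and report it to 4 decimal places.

-2.0259

Euler: p_{n+1} = p_n + h·f(s_n, p_n).
s=1.000000, p=-1.800000: f=-1.044000 → p ← -1.800000 + 0.1·(-1.044000) = -1.904400
s=1.100000, p=-1.904400: f=-1.215007 → p ← -1.904400 + 0.1·(-1.215007) = -2.025901
p(1.2) ≈ -2.0259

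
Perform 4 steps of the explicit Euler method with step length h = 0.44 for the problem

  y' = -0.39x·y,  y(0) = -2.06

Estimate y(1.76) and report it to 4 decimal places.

-1.2506

Euler: y_{n+1} = y_n + h·f(x_n, y_n).
x=0.000000, y=-2.060000: f=0.000000 → y ← -2.060000 + 0.44·0.000000 = -2.060000
x=0.440000, y=-2.060000: f=0.353496 → y ← -2.060000 + 0.44·0.353496 = -1.904462
x=0.880000, y=-1.904462: f=0.653611 → y ← -1.904462 + 0.44·0.653611 = -1.616873
x=1.320000, y=-1.616873: f=0.832366 → y ← -1.616873 + 0.44·0.832366 = -1.250632
y(1.76) ≈ -1.2506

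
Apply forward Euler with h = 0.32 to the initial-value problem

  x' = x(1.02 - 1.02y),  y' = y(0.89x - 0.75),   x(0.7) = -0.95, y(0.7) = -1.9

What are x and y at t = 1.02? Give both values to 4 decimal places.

Euler on (x,y): x_{n+1} = x_n + h·x', y_{n+1} = y_n + h·y'.
0.700000: (-0.950000, -1.900000); f=(-2.810100, 3.031450) → (-1.849232, -0.929936)
(x(1.02), y(1.02)) ≈ (-1.8492, -0.9299)

-1.8492, -0.9299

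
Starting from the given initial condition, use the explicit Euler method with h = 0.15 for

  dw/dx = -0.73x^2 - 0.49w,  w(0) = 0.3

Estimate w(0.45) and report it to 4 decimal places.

0.2265

Euler: w_{n+1} = w_n + h·f(x_n, w_n).
x=0.000000, w=0.300000: f=-0.147000 → w ← 0.300000 + 0.15·(-0.147000) = 0.277950
x=0.150000, w=0.277950: f=-0.152620 → w ← 0.277950 + 0.15·(-0.152620) = 0.255057
x=0.300000, w=0.255057: f=-0.190678 → w ← 0.255057 + 0.15·(-0.190678) = 0.226455
w(0.45) ≈ 0.2265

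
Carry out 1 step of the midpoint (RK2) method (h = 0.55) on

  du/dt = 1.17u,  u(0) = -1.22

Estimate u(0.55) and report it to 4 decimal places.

Midpoint: k1 = f(t_n, u_n); k2 = f(t_n + h/2, u_n + (h/2)·k1); u_{n+1} = u_n + h·k2.
t=0.000000, u=-1.220000:
  k1 = f(0.000000, -1.220000) = -1.427400
  k2 = f(0.275000, -1.612535) = -1.886666
  u ← -1.220000 + 0.55·(-1.886666) = -2.257666
u(0.55) ≈ -2.2577

-2.2577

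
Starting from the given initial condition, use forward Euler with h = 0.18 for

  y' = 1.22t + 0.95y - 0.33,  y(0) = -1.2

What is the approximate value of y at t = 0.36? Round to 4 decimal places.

Euler: y_{n+1} = y_n + h·f(t_n, y_n).
t=0.000000, y=-1.200000: f=-1.470000 → y ← -1.200000 + 0.18·(-1.470000) = -1.464600
t=0.180000, y=-1.464600: f=-1.501770 → y ← -1.464600 + 0.18·(-1.501770) = -1.734919
y(0.36) ≈ -1.7349

-1.7349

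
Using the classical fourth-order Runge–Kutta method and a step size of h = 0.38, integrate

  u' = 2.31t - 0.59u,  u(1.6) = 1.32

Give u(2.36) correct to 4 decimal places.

3.6843

RK4: k1 = f(t_n, u_n); k2 = f(t_n + h/2, u_n + (h/2)·k1); k3 = f(t_n + h/2, u_n + (h/2)·k2); k4 = f(t_n + h, u_n + h·k3); u_{n+1} = u_n + (h/6)·(k1 + 2k2 + 2k3 + k4).
t=1.600000, u=1.320000:
  k1 = f(1.600000, 1.320000) = 2.917200
  k2 = f(1.790000, 1.874268) = 3.029082
  k3 = f(1.790000, 1.895526) = 3.016540
  k4 = f(1.980000, 2.466285) = 3.118692
  u ← 1.320000 + (0.38/6)·(k1 + 2k2 + 2k3 + k4) = 2.468052
t=1.980000, u=2.468052:
  k1 = f(1.980000, 2.468052) = 3.117649
  k2 = f(2.170000, 3.060405) = 3.207061
  k3 = f(2.170000, 3.077393) = 3.197038
  k4 = f(2.360000, 3.682926) = 3.278673
  u ← 2.468052 + (0.38/6)·(k1 + 2k2 + 2k3 + k4) = 3.684338
u(2.36) ≈ 3.6843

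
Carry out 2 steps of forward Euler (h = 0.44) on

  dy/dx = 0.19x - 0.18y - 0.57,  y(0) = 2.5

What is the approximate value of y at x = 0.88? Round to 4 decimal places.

Euler: y_{n+1} = y_n + h·f(x_n, y_n).
x=0.000000, y=2.500000: f=-1.020000 → y ← 2.500000 + 0.44·(-1.020000) = 2.051200
x=0.440000, y=2.051200: f=-0.855616 → y ← 2.051200 + 0.44·(-0.855616) = 1.674729
y(0.88) ≈ 1.6747

1.6747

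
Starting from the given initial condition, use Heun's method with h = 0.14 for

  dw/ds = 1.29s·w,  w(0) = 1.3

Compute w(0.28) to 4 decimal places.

1.3672

Heun: k1 = f(s_n, w_n); k2 = f(s_n + h, w_n + h·k1); w_{n+1} = w_n + (h/2)·(k1 + k2).
s=0.000000, w=1.300000:
  k1 = f(0.000000, 1.300000) = 0.000000
  k2 = f(0.140000, 1.300000) = 0.234780
  w ← 1.300000 + (0.14/2)·(0.000000 + 0.234780) = 1.316435
s=0.140000, w=1.316435:
  k1 = f(0.140000, 1.316435) = 0.237748
  k2 = f(0.280000, 1.349719) = 0.487519
  w ← 1.316435 + (0.14/2)·(0.237748 + 0.487519) = 1.367203
w(0.28) ≈ 1.3672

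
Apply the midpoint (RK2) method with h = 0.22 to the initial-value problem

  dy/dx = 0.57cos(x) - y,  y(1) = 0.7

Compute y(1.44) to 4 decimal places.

0.5167

Midpoint: k1 = f(x_n, y_n); k2 = f(x_n + h/2, y_n + (h/2)·k1); y_{n+1} = y_n + h·k2.
x=1.000000, y=0.700000:
  k1 = f(1.000000, 0.700000) = -0.392028
  k2 = f(1.110000, 0.656877) = -0.403420
  y ← 0.700000 + 0.22·(-0.403420) = 0.611248
x=1.220000, y=0.611248:
  k1 = f(1.220000, 0.611248) = -0.415370
  k2 = f(1.330000, 0.565557) = -0.429626
  y ← 0.611248 + 0.22·(-0.429626) = 0.516730
y(1.44) ≈ 0.5167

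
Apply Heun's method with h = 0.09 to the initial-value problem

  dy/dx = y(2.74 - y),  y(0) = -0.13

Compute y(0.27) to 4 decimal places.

-0.2850

Heun: k1 = f(x_n, y_n); k2 = f(x_n + h, y_n + h·k1); y_{n+1} = y_n + (h/2)·(k1 + k2).
x=0.000000, y=-0.130000:
  k1 = f(0.000000, -0.130000) = -0.373100
  k2 = f(0.090000, -0.163579) = -0.474965
  y ← -0.130000 + (0.09/2)·(-0.373100 + (-0.474965)) = -0.168163
x=0.090000, y=-0.168163:
  k1 = f(0.090000, -0.168163) = -0.489045
  k2 = f(0.180000, -0.212177) = -0.626384
  y ← -0.168163 + (0.09/2)·(-0.489045 + (-0.626384)) = -0.218357
x=0.180000, y=-0.218357:
  k1 = f(0.180000, -0.218357) = -0.645979
  k2 = f(0.270000, -0.276495) = -0.834047
  y ← -0.218357 + (0.09/2)·(-0.645979 + (-0.834047)) = -0.284958
y(0.27) ≈ -0.2850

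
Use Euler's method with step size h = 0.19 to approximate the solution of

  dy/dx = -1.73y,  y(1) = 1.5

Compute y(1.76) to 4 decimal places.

0.3046

Euler: y_{n+1} = y_n + h·f(x_n, y_n).
x=1.000000, y=1.500000: f=-2.595000 → y ← 1.500000 + 0.19·(-2.595000) = 1.006950
x=1.190000, y=1.006950: f=-1.742023 → y ← 1.006950 + 0.19·(-1.742023) = 0.675966
x=1.380000, y=0.675966: f=-1.169420 → y ← 0.675966 + 0.19·(-1.169420) = 0.453776
x=1.570000, y=0.453776: f=-0.785032 → y ← 0.453776 + 0.19·(-0.785032) = 0.304620
y(1.76) ≈ 0.3046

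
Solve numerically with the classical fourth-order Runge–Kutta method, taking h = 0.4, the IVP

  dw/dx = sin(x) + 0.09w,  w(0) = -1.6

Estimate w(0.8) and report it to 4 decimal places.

RK4: k1 = f(x_n, w_n); k2 = f(x_n + h/2, w_n + (h/2)·k1); k3 = f(x_n + h/2, w_n + (h/2)·k2); k4 = f(x_n + h, w_n + h·k3); w_{n+1} = w_n + (h/6)·(k1 + 2k2 + 2k3 + k4).
x=0.000000, w=-1.600000:
  k1 = f(0.000000, -1.600000) = -0.144000
  k2 = f(0.200000, -1.628800) = 0.052077
  k3 = f(0.200000, -1.589585) = 0.055607
  k4 = f(0.400000, -1.577757) = 0.247420
  w ← -1.600000 + (0.4/6)·(k1 + 2k2 + 2k3 + k4) = -1.578747
x=0.400000, w=-1.578747:
  k1 = f(0.400000, -1.578747) = 0.247331
  k2 = f(0.600000, -1.529281) = 0.427007
  k3 = f(0.600000, -1.493346) = 0.430241
  k4 = f(0.800000, -1.406651) = 0.590758
  w ← -1.578747 + (0.4/6)·(k1 + 2k2 + 2k3 + k4) = -1.408575
w(0.8) ≈ -1.4086

-1.4086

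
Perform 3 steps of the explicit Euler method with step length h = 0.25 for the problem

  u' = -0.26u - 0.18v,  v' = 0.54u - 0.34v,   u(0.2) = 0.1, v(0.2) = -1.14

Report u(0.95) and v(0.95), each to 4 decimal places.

0.2114, -0.8196

Euler on (u,v): u_{n+1} = u_n + h·u', v_{n+1} = v_n + h·v'.
0.200000: (0.100000, -1.140000); f=(0.179200, 0.441600) → (0.144800, -1.029600)
0.450000: (0.144800, -1.029600); f=(0.147680, 0.428256) → (0.181720, -0.922536)
0.700000: (0.181720, -0.922536); f=(0.118809, 0.411791) → (0.211422, -0.819588)
(u(0.95), v(0.95)) ≈ (0.2114, -0.8196)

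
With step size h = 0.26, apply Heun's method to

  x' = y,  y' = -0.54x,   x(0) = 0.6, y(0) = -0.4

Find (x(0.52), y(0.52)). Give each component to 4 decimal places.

Heun on (x,y): k1 = f(t_n, state_n); k2 = f(t_n + h, state_n + h·k1); state_{n+1} = state_n + (h/2)·(k1 + k2).
0.000000: (0.600000, -0.400000)
  k1 = (-0.400000, -0.324000)
  predictor → (0.496000, -0.484240)
  k2 = (-0.484240, -0.267840)
  → (0.485049, -0.476939)
0.260000: (0.485049, -0.476939)
  k1 = (-0.476939, -0.261926)
  predictor → (0.361045, -0.545040)
  k2 = (-0.545040, -0.194964)
  → (0.352191, -0.536335)
(x(0.52), y(0.52)) ≈ (0.3522, -0.5363)

0.3522, -0.5363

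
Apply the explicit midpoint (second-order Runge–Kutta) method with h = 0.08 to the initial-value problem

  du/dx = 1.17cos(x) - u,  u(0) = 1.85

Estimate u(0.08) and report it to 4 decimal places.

1.7977

Midpoint: k1 = f(x_n, u_n); k2 = f(x_n + h/2, u_n + (h/2)·k1); u_{n+1} = u_n + h·k2.
x=0.000000, u=1.850000:
  k1 = f(0.000000, 1.850000) = -0.680000
  k2 = f(0.040000, 1.822800) = -0.653736
  u ← 1.850000 + 0.08·(-0.653736) = 1.797701
u(0.08) ≈ 1.7977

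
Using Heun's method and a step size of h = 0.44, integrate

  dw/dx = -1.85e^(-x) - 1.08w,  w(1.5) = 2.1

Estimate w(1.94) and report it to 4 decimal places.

1.2330

Heun: k1 = f(x_n, w_n); k2 = f(x_n + h, w_n + h·k1); w_{n+1} = w_n + (h/2)·(k1 + k2).
x=1.500000, w=2.100000:
  k1 = f(1.500000, 2.100000) = -2.680791
  k2 = f(1.940000, 0.920452) = -1.259941
  w ← 2.100000 + (0.44/2)·(-2.680791 + (-1.259941)) = 1.233039
w(1.94) ≈ 1.2330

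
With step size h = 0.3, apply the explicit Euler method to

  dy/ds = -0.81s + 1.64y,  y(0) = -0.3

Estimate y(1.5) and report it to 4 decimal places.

-3.4026

Euler: y_{n+1} = y_n + h·f(s_n, y_n).
s=0.000000, y=-0.300000: f=-0.492000 → y ← -0.300000 + 0.3·(-0.492000) = -0.447600
s=0.300000, y=-0.447600: f=-0.977064 → y ← -0.447600 + 0.3·(-0.977064) = -0.740719
s=0.600000, y=-0.740719: f=-1.700779 → y ← -0.740719 + 0.3·(-1.700779) = -1.250953
s=0.900000, y=-1.250953: f=-2.780563 → y ← -1.250953 + 0.3·(-2.780563) = -2.085122
s=1.200000, y=-2.085122: f=-4.391600 → y ← -2.085122 + 0.3·(-4.391600) = -3.402602
y(1.5) ≈ -3.4026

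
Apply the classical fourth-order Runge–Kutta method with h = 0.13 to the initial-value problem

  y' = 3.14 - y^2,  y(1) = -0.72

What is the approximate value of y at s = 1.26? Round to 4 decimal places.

RK4: k1 = f(s_n, y_n); k2 = f(s_n + h/2, y_n + (h/2)·k1); k3 = f(s_n + h/2, y_n + (h/2)·k2); k4 = f(s_n + h, y_n + h·k3); y_{n+1} = y_n + (h/6)·(k1 + 2k2 + 2k3 + k4).
s=1.000000, y=-0.720000:
  k1 = f(1.000000, -0.720000) = 2.621600
  k2 = f(1.065000, -0.549596) = 2.837944
  k3 = f(1.065000, -0.535534) = 2.853204
  k4 = f(1.130000, -0.349084) = 3.018141
  y ← -0.720000 + (0.13/6)·(k1 + 2k2 + 2k3 + k4) = -0.351189
s=1.130000, y=-0.351189:
  k1 = f(1.130000, -0.351189) = 3.016666
  k2 = f(1.195000, -0.155106) = 3.115942
  k3 = f(1.195000, -0.148653) = 3.117902
  k4 = f(1.260000, 0.054138) = 3.137069
  y ← -0.351189 + (0.13/6)·(k1 + 2k2 + 2k3 + k4) = 0.052275
y(1.26) ≈ 0.0523

0.0523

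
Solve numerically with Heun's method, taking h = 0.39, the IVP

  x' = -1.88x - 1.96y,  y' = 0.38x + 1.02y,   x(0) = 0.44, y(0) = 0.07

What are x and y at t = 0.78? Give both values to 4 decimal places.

Heun on (x,y): k1 = f(t_n, state_n); k2 = f(t_n + h, state_n + h·k1); state_{n+1} = state_n + (h/2)·(k1 + k2).
0.000000: (0.440000, 0.070000)
  k1 = (-0.964400, 0.238600)
  predictor → (0.063884, 0.163054)
  k2 = (-0.439688, 0.190591)
  → (0.166203, 0.153692)
0.390000: (0.166203, 0.153692)
  k1 = (-0.613698, 0.219923)
  predictor → (-0.073139, 0.239462)
  k2 = (-0.331844, 0.216459)
  → (-0.018178, 0.238787)
(x(0.78), y(0.78)) ≈ (-0.0182, 0.2388)

-0.0182, 0.2388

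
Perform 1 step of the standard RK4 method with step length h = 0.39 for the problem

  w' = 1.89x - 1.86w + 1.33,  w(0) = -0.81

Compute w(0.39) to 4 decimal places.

RK4: k1 = f(x_n, w_n); k2 = f(x_n + h/2, w_n + (h/2)·k1); k3 = f(x_n + h/2, w_n + (h/2)·k2); k4 = f(x_n + h, w_n + h·k3); w_{n+1} = w_n + (h/6)·(k1 + 2k2 + 2k3 + k4).
x=0.000000, w=-0.810000:
  k1 = f(0.000000, -0.810000) = 2.836600
  k2 = f(0.195000, -0.256863) = 2.176315
  k3 = f(0.195000, -0.385619) = 2.415800
  k4 = f(0.390000, 0.132162) = 1.821278
  w ← -0.810000 + (0.39/6)·(k1 + 2k2 + 2k3 + k4) = 0.089737
w(0.39) ≈ 0.0897

0.0897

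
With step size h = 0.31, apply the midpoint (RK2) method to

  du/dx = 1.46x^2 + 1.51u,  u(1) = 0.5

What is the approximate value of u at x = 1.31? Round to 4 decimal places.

1.4985

Midpoint: k1 = f(x_n, u_n); k2 = f(x_n + h/2, u_n + (h/2)·k1); u_{n+1} = u_n + h·k2.
x=1.000000, u=0.500000:
  k1 = f(1.000000, 0.500000) = 2.215000
  k2 = f(1.155000, 0.843325) = 3.221097
  u ← 0.500000 + 0.31·3.221097 = 1.498540
u(1.31) ≈ 1.4985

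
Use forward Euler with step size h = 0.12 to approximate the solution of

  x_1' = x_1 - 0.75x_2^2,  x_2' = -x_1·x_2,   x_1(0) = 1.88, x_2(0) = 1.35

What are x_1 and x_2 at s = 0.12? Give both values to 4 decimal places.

Euler on (x_1,x_2): x_1_{n+1} = x_1_n + h·x_1', x_2_{n+1} = x_2_n + h·x_2'.
0.000000: (1.880000, 1.350000); f=(0.513125, -2.538000) → (1.941575, 1.045440)
(x_1(0.12), x_2(0.12)) ≈ (1.9416, 1.0454)

1.9416, 1.0454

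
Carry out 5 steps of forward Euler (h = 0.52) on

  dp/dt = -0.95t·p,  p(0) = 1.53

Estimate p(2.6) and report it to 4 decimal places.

Euler: p_{n+1} = p_n + h·f(t_n, p_n).
t=0.000000, p=1.530000: f=0.000000 → p ← 1.530000 + 0.52·0.000000 = 1.530000
t=0.520000, p=1.530000: f=-0.755820 → p ← 1.530000 + 0.52·(-0.755820) = 1.136974
t=1.040000, p=1.136974: f=-1.123330 → p ← 1.136974 + 0.52·(-1.123330) = 0.552842
t=1.560000, p=0.552842: f=-0.819312 → p ← 0.552842 + 0.52·(-0.819312) = 0.126800
t=2.080000, p=0.126800: f=-0.250557 → p ← 0.126800 + 0.52·(-0.250557) = -0.003490
p(2.6) ≈ -0.0035

-0.0035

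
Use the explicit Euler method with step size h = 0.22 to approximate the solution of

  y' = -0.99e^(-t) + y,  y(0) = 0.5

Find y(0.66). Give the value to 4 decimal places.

0.2302

Euler: y_{n+1} = y_n + h·f(t_n, y_n).
t=0.000000, y=0.500000: f=-0.490000 → y ← 0.500000 + 0.22·(-0.490000) = 0.392200
t=0.220000, y=0.392200: f=-0.402294 → y ← 0.392200 + 0.22·(-0.402294) = 0.303695
t=0.440000, y=0.303695: f=-0.333901 → y ← 0.303695 + 0.22·(-0.333901) = 0.230237
y(0.66) ≈ 0.2302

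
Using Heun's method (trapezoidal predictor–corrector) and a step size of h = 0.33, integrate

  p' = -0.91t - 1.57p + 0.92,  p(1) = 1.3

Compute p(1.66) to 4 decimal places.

Heun: k1 = f(t_n, p_n); k2 = f(t_n + h, p_n + h·k1); p_{n+1} = p_n + (h/2)·(k1 + k2).
t=1.000000, p=1.300000:
  k1 = f(1.000000, 1.300000) = -2.031000
  k2 = f(1.330000, 0.629770) = -1.279039
  p ← 1.300000 + (0.33/2)·(-2.031000 + (-1.279039)) = 0.753844
t=1.330000, p=0.753844:
  k1 = f(1.330000, 0.753844) = -1.473834
  k2 = f(1.660000, 0.267478) = -1.010541
  p ← 0.753844 + (0.33/2)·(-1.473834 + (-1.010541)) = 0.343922
p(1.66) ≈ 0.3439

0.3439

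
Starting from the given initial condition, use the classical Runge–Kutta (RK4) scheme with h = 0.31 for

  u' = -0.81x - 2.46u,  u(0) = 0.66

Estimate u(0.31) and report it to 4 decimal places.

RK4: k1 = f(x_n, u_n); k2 = f(x_n + h/2, u_n + (h/2)·k1); k3 = f(x_n + h/2, u_n + (h/2)·k2); k4 = f(x_n + h, u_n + h·k3); u_{n+1} = u_n + (h/6)·(k1 + 2k2 + 2k3 + k4).
x=0.000000, u=0.660000:
  k1 = f(0.000000, 0.660000) = -1.623600
  k2 = f(0.155000, 0.408342) = -1.130071
  k3 = f(0.155000, 0.484839) = -1.318254
  k4 = f(0.310000, 0.251341) = -0.869400
  u ← 0.660000 + (0.31/6)·(k1 + 2k2 + 2k3 + k4) = 0.278201
u(0.31) ≈ 0.2782

0.2782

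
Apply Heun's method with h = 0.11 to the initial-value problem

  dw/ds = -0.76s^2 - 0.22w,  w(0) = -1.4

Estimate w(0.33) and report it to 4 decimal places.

-1.3114

Heun: k1 = f(s_n, w_n); k2 = f(s_n + h, w_n + h·k1); w_{n+1} = w_n + (h/2)·(k1 + k2).
s=0.000000, w=-1.400000:
  k1 = f(0.000000, -1.400000) = 0.308000
  k2 = f(0.110000, -1.366120) = 0.291350
  w ← -1.400000 + (0.11/2)·(0.308000 + 0.291350) = -1.367036
s=0.110000, w=-1.367036:
  k1 = f(0.110000, -1.367036) = 0.291552
  k2 = f(0.220000, -1.334965) = 0.256908
  w ← -1.367036 + (0.11/2)·(0.291552 + 0.256908) = -1.336870
s=0.220000, w=-1.336870:
  k1 = f(0.220000, -1.336870) = 0.257327
  k2 = f(0.330000, -1.308564) = 0.205120
  w ← -1.336870 + (0.11/2)·(0.257327 + 0.205120) = -1.311436
w(0.33) ≈ -1.3114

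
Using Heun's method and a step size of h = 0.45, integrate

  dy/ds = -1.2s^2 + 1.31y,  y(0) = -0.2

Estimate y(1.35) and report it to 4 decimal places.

-2.6450

Heun: k1 = f(s_n, y_n); k2 = f(s_n + h, y_n + h·k1); y_{n+1} = y_n + (h/2)·(k1 + k2).
s=0.000000, y=-0.200000:
  k1 = f(0.000000, -0.200000) = -0.262000
  k2 = f(0.450000, -0.317900) = -0.659449
  y ← -0.200000 + (0.45/2)·(-0.262000 + (-0.659449)) = -0.407326
s=0.450000, y=-0.407326:
  k1 = f(0.450000, -0.407326) = -0.776597
  k2 = f(0.900000, -0.756795) = -1.963401
  y ← -0.407326 + (0.45/2)·(-0.776597 + (-1.963401)) = -1.023826
s=0.900000, y=-1.023826:
  k1 = f(0.900000, -1.023826) = -2.313212
  k2 = f(1.350000, -2.064771) = -4.891850
  y ← -1.023826 + (0.45/2)·(-2.313212 + (-4.891850)) = -2.644964
y(1.35) ≈ -2.6450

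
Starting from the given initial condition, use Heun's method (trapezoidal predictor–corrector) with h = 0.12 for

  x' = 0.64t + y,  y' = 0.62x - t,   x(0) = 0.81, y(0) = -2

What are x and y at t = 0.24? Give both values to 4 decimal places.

0.3591, -1.9428

Heun on (x,y): k1 = f(t_n, state_n); k2 = f(t_n + h, state_n + h·k1); state_{n+1} = state_n + (h/2)·(k1 + k2).
0.000000: (0.810000, -2.000000)
  k1 = (-2.000000, 0.502200)
  predictor → (0.570000, -1.939736)
  k2 = (-1.862936, 0.233400)
  → (0.578224, -1.955864)
0.120000: (0.578224, -1.955864)
  k1 = (-1.879064, 0.238499)
  predictor → (0.352736, -1.927244)
  k2 = (-1.773644, -0.021304)
  → (0.359061, -1.942832)
(x(0.24), y(0.24)) ≈ (0.3591, -1.9428)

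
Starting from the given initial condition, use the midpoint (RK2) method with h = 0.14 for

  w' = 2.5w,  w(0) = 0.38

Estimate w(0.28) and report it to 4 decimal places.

Midpoint: k1 = f(s_n, w_n); k2 = f(s_n + h/2, w_n + (h/2)·k1); w_{n+1} = w_n + h·k2.
s=0.000000, w=0.380000:
  k1 = f(0.000000, 0.380000) = 0.950000
  k2 = f(0.070000, 0.446500) = 1.116250
  w ← 0.380000 + 0.14·1.116250 = 0.536275
s=0.140000, w=0.536275:
  k1 = f(0.140000, 0.536275) = 1.340688
  k2 = f(0.210000, 0.630123) = 1.575308
  w ← 0.536275 + 0.14·1.575308 = 0.756818
w(0.28) ≈ 0.7568

0.7568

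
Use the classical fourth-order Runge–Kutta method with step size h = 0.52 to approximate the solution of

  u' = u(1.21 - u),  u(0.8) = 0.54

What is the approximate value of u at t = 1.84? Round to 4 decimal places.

0.8946

RK4: k1 = f(t_n, u_n); k2 = f(t_n + h/2, u_n + (h/2)·k1); k3 = f(t_n + h/2, u_n + (h/2)·k2); k4 = f(t_n + h, u_n + h·k3); u_{n+1} = u_n + (h/6)·(k1 + 2k2 + 2k3 + k4).
t=0.800000, u=0.540000:
  k1 = f(0.800000, 0.540000) = 0.361800
  k2 = f(1.060000, 0.634068) = 0.365180
  k3 = f(1.060000, 0.634947) = 0.365128
  k4 = f(1.320000, 0.729867) = 0.350433
  u ← 0.540000 + (0.52/6)·(k1 + 2k2 + 2k3 + k4) = 0.728314
t=1.320000, u=0.728314:
  k1 = f(1.320000, 0.728314) = 0.350819
  k2 = f(1.580000, 0.819527) = 0.320003
  k3 = f(1.580000, 0.811515) = 0.323377
  k4 = f(1.840000, 0.896470) = 0.281070
  u ← 0.728314 + (0.52/6)·(k1 + 2k2 + 2k3 + k4) = 0.894597
u(1.84) ≈ 0.8946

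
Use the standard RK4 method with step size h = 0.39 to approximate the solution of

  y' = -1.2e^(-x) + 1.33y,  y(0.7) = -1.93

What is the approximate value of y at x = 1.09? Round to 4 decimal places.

RK4: k1 = f(x_n, y_n); k2 = f(x_n + h/2, y_n + (h/2)·k1); k3 = f(x_n + h/2, y_n + (h/2)·k2); k4 = f(x_n + h, y_n + h·k3); y_{n+1} = y_n + (h/6)·(k1 + 2k2 + 2k3 + k4).
x=0.700000, y=-1.930000:
  k1 = f(0.700000, -1.930000) = -3.162802
  k2 = f(0.895000, -2.546746) = -3.877502
  k3 = f(0.895000, -2.686113) = -4.062859
  k4 = f(1.090000, -3.514515) = -5.077765
  y ← -1.930000 + (0.39/6)·(k1 + 2k2 + 2k3 + k4) = -3.497884
y(1.09) ≈ -3.4979

-3.4979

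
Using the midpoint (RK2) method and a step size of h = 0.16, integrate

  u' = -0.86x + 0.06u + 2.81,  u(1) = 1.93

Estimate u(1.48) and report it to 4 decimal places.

2.8361

Midpoint: k1 = f(x_n, u_n); k2 = f(x_n + h/2, u_n + (h/2)·k1); u_{n+1} = u_n + h·k2.
x=1.000000, u=1.930000:
  k1 = f(1.000000, 1.930000) = 2.065800
  k2 = f(1.080000, 2.095264) = 2.006916
  u ← 1.930000 + 0.16·2.006916 = 2.251107
x=1.160000, u=2.251107:
  k1 = f(1.160000, 2.251107) = 1.947466
  k2 = f(1.240000, 2.406904) = 1.888014
  u ← 2.251107 + 0.16·1.888014 = 2.553189
x=1.320000, u=2.553189:
  k1 = f(1.320000, 2.553189) = 1.827991
  k2 = f(1.400000, 2.699428) = 1.767966
  u ← 2.553189 + 0.16·1.767966 = 2.836063
u(1.48) ≈ 2.8361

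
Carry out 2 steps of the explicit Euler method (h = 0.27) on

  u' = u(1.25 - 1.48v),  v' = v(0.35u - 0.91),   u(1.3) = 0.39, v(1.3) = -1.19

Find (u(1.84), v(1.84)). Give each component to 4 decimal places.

Euler on (u,v): u_{n+1} = u_n + h·u', v_{n+1} = v_n + h·v'.
1.300000: (0.390000, -1.190000); f=(1.174368, 0.920465) → (0.707079, -0.941474)
1.570000: (0.707079, -0.941474); f=(1.869081, 0.623748) → (1.211731, -0.773063)
(u(1.84), v(1.84)) ≈ (1.2117, -0.7731)

1.2117, -0.7731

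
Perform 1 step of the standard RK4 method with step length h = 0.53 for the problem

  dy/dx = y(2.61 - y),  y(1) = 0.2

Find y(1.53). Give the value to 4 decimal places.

0.6448

RK4: k1 = f(x_n, y_n); k2 = f(x_n + h/2, y_n + (h/2)·k1); k3 = f(x_n + h/2, y_n + (h/2)·k2); k4 = f(x_n + h, y_n + h·k3); y_{n+1} = y_n + (h/6)·(k1 + 2k2 + 2k3 + k4).
x=1.000000, y=0.200000:
  k1 = f(1.000000, 0.200000) = 0.482000
  k2 = f(1.265000, 0.327730) = 0.747968
  k3 = f(1.265000, 0.398212) = 0.880760
  k4 = f(1.530000, 0.666803) = 1.295729
  y ← 0.200000 + (0.53/6)·(k1 + 2k2 + 2k3 + k4) = 0.644775
y(1.53) ≈ 0.6448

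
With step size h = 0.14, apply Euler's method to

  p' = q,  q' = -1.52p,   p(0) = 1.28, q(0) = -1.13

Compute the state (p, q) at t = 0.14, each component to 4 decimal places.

1.1218, -1.4024

Euler on (p,q): p_{n+1} = p_n + h·p', q_{n+1} = q_n + h·q'.
0.000000: (1.280000, -1.130000); f=(-1.130000, -1.945600) → (1.121800, -1.402384)
(p(0.14), q(0.14)) ≈ (1.1218, -1.4024)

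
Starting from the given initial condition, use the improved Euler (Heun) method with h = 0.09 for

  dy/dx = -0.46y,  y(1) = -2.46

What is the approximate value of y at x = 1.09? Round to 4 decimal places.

-2.3603

Heun: k1 = f(x_n, y_n); k2 = f(x_n + h, y_n + h·k1); y_{n+1} = y_n + (h/2)·(k1 + k2).
x=1.000000, y=-2.460000:
  k1 = f(1.000000, -2.460000) = 1.131600
  k2 = f(1.090000, -2.358156) = 1.084752
  y ← -2.460000 + (0.09/2)·(1.131600 + 1.084752) = -2.360264
y(1.09) ≈ -2.3603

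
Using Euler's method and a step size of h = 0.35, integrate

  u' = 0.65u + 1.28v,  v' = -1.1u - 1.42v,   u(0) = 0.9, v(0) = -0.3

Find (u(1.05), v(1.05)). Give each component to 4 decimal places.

Euler on (u,v): u_{n+1} = u_n + h·u', v_{n+1} = v_n + h·v'.
0.000000: (0.900000, -0.300000); f=(0.201000, -0.564000) → (0.970350, -0.497400)
0.350000: (0.970350, -0.497400); f=(-0.005945, -0.361077) → (0.968269, -0.623777)
0.700000: (0.968269, -0.623777); f=(-0.169059, -0.179333) → (0.909099, -0.686544)
(u(1.05), v(1.05)) ≈ (0.9091, -0.6865)

0.9091, -0.6865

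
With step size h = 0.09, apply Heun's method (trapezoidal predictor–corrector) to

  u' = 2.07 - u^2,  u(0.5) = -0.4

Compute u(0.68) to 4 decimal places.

Heun: k1 = f(x_n, u_n); k2 = f(x_n + h, u_n + h·k1); u_{n+1} = u_n + (h/2)·(k1 + k2).
x=0.500000, u=-0.400000:
  k1 = f(0.500000, -0.400000) = 1.910000
  k2 = f(0.590000, -0.228100) = 2.017970
  u ← -0.400000 + (0.09/2)·(1.910000 + 2.017970) = -0.223241
x=0.590000, u=-0.223241:
  k1 = f(0.590000, -0.223241) = 2.020163
  k2 = f(0.680000, -0.041427) = 2.068284
  u ← -0.223241 + (0.09/2)·(2.020163 + 2.068284) = -0.039261
u(0.68) ≈ -0.0393

-0.0393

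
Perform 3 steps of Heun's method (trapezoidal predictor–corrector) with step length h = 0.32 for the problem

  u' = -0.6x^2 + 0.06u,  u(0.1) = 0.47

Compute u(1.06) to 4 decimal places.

0.2466

Heun: k1 = f(x_n, u_n); k2 = f(x_n + h, u_n + h·k1); u_{n+1} = u_n + (h/2)·(k1 + k2).
x=0.100000, u=0.470000:
  k1 = f(0.100000, 0.470000) = 0.022200
  k2 = f(0.420000, 0.477104) = -0.077214
  u ← 0.470000 + (0.32/2)·(0.022200 + (-0.077214)) = 0.461198
x=0.420000, u=0.461198:
  k1 = f(0.420000, 0.461198) = -0.078168
  k2 = f(0.740000, 0.436184) = -0.302389
  u ← 0.461198 + (0.32/2)·(-0.078168 + (-0.302389)) = 0.400309
x=0.740000, u=0.400309:
  k1 = f(0.740000, 0.400309) = -0.304541
  k2 = f(1.060000, 0.302855) = -0.655989
  u ← 0.400309 + (0.32/2)·(-0.304541 + (-0.655989)) = 0.246624
u(1.06) ≈ 0.2466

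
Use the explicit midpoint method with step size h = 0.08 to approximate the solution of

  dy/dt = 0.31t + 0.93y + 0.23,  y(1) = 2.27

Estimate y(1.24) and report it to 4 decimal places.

2.9917

Midpoint: k1 = f(t_n, y_n); k2 = f(t_n + h/2, y_n + (h/2)·k1); y_{n+1} = y_n + h·k2.
t=1.000000, y=2.270000:
  k1 = f(1.000000, 2.270000) = 2.651100
  k2 = f(1.040000, 2.376044) = 2.762121
  y ← 2.270000 + 0.08·2.762121 = 2.490970
t=1.080000, y=2.490970:
  k1 = f(1.080000, 2.490970) = 2.881402
  k2 = f(1.120000, 2.606226) = 3.000990
  y ← 2.490970 + 0.08·3.000990 = 2.731049
t=1.160000, y=2.731049:
  k1 = f(1.160000, 2.731049) = 3.129475
  k2 = f(1.200000, 2.856228) = 3.258292
  y ← 2.731049 + 0.08·3.258292 = 2.991712
y(1.24) ≈ 2.9917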